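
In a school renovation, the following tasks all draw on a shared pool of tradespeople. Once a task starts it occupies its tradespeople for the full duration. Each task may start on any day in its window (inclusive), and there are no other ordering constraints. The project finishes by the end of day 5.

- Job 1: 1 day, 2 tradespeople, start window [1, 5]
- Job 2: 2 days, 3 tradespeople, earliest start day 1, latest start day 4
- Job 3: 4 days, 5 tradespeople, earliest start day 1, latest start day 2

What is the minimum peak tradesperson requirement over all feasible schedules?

8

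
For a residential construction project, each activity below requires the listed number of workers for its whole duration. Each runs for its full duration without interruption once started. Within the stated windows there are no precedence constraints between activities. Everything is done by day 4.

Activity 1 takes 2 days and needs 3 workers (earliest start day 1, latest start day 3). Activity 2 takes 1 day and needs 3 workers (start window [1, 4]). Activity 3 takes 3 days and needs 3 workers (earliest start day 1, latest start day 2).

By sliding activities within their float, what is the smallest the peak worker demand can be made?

6

Early-start (Activity 1@1, Activity 2@1, Activity 3@1) gives peak 9: d1:9  d2:6  d3:3  d4:0.
Shift Activity 3→2.
Schedule Activity 1@1, Activity 2@1, Activity 3@2: d1:6  d2:6  d3:3  d4:3 — peak 6.
No arrangement of the 24 feasible schedules does better.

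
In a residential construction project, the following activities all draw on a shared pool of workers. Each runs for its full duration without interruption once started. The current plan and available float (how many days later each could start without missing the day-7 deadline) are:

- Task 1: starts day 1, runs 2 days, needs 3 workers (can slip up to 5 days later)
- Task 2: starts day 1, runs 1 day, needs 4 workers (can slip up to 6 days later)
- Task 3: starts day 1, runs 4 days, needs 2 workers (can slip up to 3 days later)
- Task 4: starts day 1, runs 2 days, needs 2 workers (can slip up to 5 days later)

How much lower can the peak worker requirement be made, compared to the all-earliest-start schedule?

7

Early-start peak: d1:11  d2:7  d3:2  d4:2  d5:0  d6:0  d7:0 ⇒ 11.
Leveled (Task 1@1, Task 2@3, Task 3@4, Task 4@4): d1:3  d2:3  d3:4  d4:4  d5:4  d6:2  d7:2 ⇒ 4.
Reduction 11 − 4 = 7.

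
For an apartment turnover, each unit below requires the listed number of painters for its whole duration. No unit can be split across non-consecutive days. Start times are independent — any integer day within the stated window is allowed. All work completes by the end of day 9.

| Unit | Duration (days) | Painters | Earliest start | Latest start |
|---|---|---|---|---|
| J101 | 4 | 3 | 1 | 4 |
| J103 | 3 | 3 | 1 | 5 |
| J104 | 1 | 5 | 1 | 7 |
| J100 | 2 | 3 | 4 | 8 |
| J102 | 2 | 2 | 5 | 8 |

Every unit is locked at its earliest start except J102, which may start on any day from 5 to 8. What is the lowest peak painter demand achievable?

J102@5: d1:11  d2:6  d3:6  d4:6  d5:5  d6:2  d7:0  d8:0  d9:0 → peak 11
J102@6: d1:11  d2:6  d3:6  d4:6  d5:3  d6:2  d7:2  d8:0  d9:0 → peak 11
J102@7: d1:11  d2:6  d3:6  d4:6  d5:3  d6:0  d7:2  d8:2  d9:0 → peak 11
J102@8: d1:11  d2:6  d3:6  d4:6  d5:3  d6:0  d7:0  d8:2  d9:2 → peak 11
Best is J102@5, peak 11.

11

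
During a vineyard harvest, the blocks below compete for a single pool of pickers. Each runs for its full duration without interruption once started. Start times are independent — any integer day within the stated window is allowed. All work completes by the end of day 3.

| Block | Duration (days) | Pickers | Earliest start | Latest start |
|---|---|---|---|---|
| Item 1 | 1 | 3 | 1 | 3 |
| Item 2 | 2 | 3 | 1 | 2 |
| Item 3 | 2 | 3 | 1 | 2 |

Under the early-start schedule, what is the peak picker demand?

9

Early-start schedule: Item 1@1, Item 2@1, Item 3@1.
Load per day: day 1: 9, day 2: 6, day 3: 0.
Peak is 9.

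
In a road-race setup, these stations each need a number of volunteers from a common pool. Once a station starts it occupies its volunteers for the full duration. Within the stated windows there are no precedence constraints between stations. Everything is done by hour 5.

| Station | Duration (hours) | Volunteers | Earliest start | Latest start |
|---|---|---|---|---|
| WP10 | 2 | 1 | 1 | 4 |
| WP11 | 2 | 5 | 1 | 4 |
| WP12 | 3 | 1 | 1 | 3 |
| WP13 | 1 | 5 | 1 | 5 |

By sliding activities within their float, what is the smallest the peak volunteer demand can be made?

6

Early-start (WP10@1, WP11@1, WP12@1, WP13@1) gives peak 12: h1:12  h2:7  h3:1  h4:0  h5:0.
Shift WP12→3, WP13→3.
Schedule WP10@1, WP11@1, WP12@3, WP13@3: h1:6  h2:6  h3:6  h4:1  h5:1 — peak 6.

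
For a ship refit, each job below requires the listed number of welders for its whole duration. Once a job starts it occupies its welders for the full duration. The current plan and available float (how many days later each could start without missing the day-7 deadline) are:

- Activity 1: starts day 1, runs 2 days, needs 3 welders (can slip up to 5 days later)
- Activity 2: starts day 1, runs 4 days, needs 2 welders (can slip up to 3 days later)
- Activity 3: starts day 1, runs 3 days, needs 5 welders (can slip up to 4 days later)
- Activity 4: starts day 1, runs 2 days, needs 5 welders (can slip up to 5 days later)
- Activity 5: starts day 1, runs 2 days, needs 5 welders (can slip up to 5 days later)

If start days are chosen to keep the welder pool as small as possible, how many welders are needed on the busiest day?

8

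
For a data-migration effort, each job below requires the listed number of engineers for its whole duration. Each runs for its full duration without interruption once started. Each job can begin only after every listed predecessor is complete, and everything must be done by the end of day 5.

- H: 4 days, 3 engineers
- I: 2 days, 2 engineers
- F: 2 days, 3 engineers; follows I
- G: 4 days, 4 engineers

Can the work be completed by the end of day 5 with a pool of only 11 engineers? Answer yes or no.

yes

Schedule H@1, I@1, F@3, G@1: d1:9  d2:9  d3:10  d4:10  d5:0 — peak 10 ≤ 11.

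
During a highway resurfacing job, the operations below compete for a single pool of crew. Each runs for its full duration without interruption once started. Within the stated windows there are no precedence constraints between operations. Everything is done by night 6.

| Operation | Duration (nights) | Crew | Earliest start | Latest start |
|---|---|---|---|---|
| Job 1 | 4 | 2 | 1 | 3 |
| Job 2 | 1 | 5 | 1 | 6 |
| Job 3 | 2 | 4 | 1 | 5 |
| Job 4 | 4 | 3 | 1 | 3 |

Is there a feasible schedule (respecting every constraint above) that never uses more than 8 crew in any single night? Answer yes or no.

yes

Schedule Job 1@1, Job 2@1, Job 3@5, Job 4@2: n1:7  n2:5  n3:5  n4:5  n5:7  n6:4 — peak 7 ≤ 8.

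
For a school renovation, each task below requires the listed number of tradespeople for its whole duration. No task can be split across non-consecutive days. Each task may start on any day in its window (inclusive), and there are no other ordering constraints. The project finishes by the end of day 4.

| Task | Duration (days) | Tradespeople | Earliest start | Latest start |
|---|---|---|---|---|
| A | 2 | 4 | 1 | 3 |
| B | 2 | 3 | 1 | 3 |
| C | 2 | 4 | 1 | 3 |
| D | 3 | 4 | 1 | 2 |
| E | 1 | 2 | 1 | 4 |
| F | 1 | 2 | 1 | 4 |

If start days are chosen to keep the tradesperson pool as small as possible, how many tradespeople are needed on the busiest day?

11

Early-start (A@1, B@1, C@1, D@1, E@1, F@1) gives peak 19: d1:19  d2:15  d3:4  d4:0.
Shift C→3, E→3, F→4.
Schedule A@1, B@1, C@3, D@1, E@3, F@4: d1:11  d2:11  d3:10  d4:6 — peak 11.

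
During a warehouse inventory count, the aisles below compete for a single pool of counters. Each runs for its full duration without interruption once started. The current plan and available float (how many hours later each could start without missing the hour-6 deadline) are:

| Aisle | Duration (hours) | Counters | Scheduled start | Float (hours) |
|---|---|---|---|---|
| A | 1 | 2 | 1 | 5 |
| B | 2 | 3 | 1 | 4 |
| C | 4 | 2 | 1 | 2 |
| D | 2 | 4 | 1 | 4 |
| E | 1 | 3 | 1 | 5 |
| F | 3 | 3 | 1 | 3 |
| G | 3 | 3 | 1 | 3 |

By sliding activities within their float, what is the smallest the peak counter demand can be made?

8

Early-start (A@1, B@1, C@1, D@1, E@1, F@1, G@1) gives peak 20: h1:20  h2:15  h3:8  h4:2  h5:0  h6:0.
Shift D→5, E→3, F→2, G→4.
Schedule A@1, B@1, C@1, D@5, E@3, F@2, G@4: h1:7  h2:8  h3:8  h4:8  h5:7  h6:7 — peak 8.
Total counter-hours = 45 over 6 hours ⇒ peak ≥ ⌈45/6⌉ = 8, so 8 is optimal.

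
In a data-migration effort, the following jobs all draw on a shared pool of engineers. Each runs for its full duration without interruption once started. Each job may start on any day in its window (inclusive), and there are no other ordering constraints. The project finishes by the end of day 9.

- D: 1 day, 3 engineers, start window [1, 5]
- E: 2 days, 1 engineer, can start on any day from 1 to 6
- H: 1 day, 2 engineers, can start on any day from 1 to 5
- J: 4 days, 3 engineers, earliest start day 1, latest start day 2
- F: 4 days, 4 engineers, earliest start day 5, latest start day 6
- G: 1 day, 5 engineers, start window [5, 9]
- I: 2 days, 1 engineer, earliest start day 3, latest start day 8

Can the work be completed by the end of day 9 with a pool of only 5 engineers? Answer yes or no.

The minimum achievable peak is 6; 5 < 6, so no feasible schedule stays within the cap.

no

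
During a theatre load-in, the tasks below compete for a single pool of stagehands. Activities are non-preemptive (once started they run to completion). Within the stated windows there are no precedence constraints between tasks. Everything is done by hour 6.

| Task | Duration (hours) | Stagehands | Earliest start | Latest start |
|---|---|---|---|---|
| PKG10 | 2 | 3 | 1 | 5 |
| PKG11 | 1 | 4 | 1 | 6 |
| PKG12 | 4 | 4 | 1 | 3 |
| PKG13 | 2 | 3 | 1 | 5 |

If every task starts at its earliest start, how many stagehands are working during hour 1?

At early start, hour 1 has: PKG10, PKG11, PKG12, PKG13.
Demand: 3 + 4 + 4 + 3 = 14.

14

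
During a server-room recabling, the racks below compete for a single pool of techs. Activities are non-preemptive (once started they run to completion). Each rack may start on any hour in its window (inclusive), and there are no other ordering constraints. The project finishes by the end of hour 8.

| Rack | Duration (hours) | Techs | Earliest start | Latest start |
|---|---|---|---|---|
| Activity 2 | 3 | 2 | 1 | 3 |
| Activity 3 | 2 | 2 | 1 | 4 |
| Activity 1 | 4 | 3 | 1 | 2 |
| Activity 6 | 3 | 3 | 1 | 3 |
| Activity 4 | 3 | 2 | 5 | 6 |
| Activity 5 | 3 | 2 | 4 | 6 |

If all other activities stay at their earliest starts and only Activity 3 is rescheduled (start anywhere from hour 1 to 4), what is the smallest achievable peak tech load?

Activity 3@1: h1:10  h2:10  h3:8  h4:5  h5:4  h6:4  h7:2  h8:0 → peak 10
Activity 3@2: h1:8  h2:10  h3:10  h4:5  h5:4  h6:4  h7:2  h8:0 → peak 10
Activity 3@3: h1:8  h2:8  h3:10  h4:7  h5:4  h6:4  h7:2  h8:0 → peak 10
Activity 3@4: h1:8  h2:8  h3:8  h4:7  h5:6  h6:4  h7:2  h8:0 → peak 8
Best is Activity 3@4, peak 8.

8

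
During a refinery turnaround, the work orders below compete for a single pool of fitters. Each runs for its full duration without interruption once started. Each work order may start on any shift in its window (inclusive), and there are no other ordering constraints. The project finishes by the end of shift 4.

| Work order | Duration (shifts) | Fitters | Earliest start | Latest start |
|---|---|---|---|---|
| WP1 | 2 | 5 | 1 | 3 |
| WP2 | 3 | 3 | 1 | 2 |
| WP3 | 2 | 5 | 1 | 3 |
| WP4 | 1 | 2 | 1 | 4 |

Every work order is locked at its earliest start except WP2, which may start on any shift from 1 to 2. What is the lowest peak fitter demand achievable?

WP2@1: s1:15  s2:13  s3:3  s4:0 → peak 15
WP2@2: s1:12  s2:13  s3:3  s4:3 → peak 13
Best is WP2@2, peak 13.

13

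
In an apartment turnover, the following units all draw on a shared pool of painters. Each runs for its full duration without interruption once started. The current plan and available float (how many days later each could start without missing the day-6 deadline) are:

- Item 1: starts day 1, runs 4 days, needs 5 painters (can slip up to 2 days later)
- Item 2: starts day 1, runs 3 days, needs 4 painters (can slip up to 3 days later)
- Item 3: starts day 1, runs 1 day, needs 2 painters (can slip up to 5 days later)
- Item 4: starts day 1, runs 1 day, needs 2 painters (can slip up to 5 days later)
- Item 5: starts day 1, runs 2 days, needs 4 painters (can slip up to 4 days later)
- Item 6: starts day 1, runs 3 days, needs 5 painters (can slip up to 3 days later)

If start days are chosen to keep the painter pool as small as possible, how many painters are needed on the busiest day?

10

Early-start (Item 1@1, Item 2@1, Item 3@1, Item 4@1, Item 5@1, Item 6@1) gives peak 22: d1:22  d2:18  d3:14  d4:5  d5:0  d6:0.
Shift Item 2→4, Item 3→5, Item 4→6, Item 5→5.
Schedule Item 1@1, Item 2@4, Item 3@5, Item 4@6, Item 5@5, Item 6@1: d1:10  d2:10  d3:10  d4:9  d5:10  d6:10 — peak 10.
Total painter-days = 59 over 6 days ⇒ peak ≥ ⌈59/6⌉ = 10, so 10 is optimal.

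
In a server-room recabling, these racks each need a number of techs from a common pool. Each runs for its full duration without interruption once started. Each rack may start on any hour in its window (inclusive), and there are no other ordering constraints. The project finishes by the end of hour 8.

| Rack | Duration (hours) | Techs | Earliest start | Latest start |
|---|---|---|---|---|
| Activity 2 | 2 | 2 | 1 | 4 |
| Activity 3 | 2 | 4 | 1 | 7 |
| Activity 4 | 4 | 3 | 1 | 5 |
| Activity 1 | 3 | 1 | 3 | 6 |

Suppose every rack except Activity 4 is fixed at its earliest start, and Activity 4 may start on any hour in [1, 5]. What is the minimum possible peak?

Activity 4@1: h1:9  h2:9  h3:4  h4:4  h5:1  h6:0  h7:0  h8:0 → peak 9
Activity 4@2: h1:6  h2:9  h3:4  h4:4  h5:4  h6:0  h7:0  h8:0 → peak 9
Activity 4@3: h1:6  h2:6  h3:4  h4:4  h5:4  h6:3  h7:0  h8:0 → peak 6
Activity 4@4: h1:6  h2:6  h3:1  h4:4  h5:4  h6:3  h7:3  h8:0 → peak 6
Activity 4@5: h1:6  h2:6  h3:1  h4:1  h5:4  h6:3  h7:3  h8:3 → peak 6
Best is Activity 4@3, peak 6.

6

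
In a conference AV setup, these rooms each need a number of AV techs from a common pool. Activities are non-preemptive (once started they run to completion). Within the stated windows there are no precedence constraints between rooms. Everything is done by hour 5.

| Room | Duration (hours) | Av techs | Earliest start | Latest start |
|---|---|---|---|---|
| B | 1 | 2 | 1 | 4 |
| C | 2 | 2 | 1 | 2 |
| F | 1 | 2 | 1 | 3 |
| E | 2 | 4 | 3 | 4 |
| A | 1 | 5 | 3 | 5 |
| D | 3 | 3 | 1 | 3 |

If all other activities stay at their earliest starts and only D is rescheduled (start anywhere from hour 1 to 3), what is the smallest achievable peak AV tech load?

D@1: h1:9  h2:5  h3:12  h4:4  h5:0 → peak 12
D@2: h1:6  h2:5  h3:12  h4:7  h5:0 → peak 12
D@3: h1:6  h2:2  h3:12  h4:7  h5:3 → peak 12
Best is D@1, peak 12.

12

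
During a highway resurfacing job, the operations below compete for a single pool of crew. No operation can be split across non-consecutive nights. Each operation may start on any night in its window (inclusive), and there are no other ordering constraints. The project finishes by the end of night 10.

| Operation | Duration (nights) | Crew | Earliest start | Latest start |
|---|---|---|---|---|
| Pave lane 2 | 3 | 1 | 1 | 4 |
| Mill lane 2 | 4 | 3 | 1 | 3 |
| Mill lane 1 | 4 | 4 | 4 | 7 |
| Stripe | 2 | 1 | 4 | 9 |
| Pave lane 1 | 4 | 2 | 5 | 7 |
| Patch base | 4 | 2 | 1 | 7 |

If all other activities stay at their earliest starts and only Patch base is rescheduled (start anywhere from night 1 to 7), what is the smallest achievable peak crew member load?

8

Patch base@1: n1:6  n2:6  n3:6  n4:10  n5:7  n6:6  n7:6  n8:2  n9:0  n10:0 → peak 10
Patch base@2: n1:4  n2:6  n3:6  n4:10  n5:9  n6:6  n7:6  n8:2  n9:0  n10:0 → peak 10
Patch base@3: n1:4  n2:4  n3:6  n4:10  n5:9  n6:8  n7:6  n8:2  n9:0  n10:0 → peak 10
Patch base@4: n1:4  n2:4  n3:4  n4:10  n5:9  n6:8  n7:8  n8:2  n9:0  n10:0 → peak 10
Patch base@5: n1:4  n2:4  n3:4  n4:8  n5:9  n6:8  n7:8  n8:4  n9:0  n10:0 → peak 9
Patch base@6: n1:4  n2:4  n3:4  n4:8  n5:7  n6:8  n7:8  n8:4  n9:2  n10:0 → peak 8
Patch base@7: n1:4  n2:4  n3:4  n4:8  n5:7  n6:6  n7:8  n8:4  n9:2  n10:2 → peak 8
Best is Patch base@6, peak 8.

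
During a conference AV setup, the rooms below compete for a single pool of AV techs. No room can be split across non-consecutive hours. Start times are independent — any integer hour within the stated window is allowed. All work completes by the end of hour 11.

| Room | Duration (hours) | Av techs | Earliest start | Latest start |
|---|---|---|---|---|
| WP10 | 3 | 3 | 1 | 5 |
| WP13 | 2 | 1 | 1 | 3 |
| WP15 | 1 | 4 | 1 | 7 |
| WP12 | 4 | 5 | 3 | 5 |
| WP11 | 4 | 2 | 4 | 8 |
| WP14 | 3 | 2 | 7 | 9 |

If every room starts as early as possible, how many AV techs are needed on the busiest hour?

Early-start schedule: WP10@1, WP13@1, WP15@1, WP12@3, WP11@4, WP14@7.
Load per hour: hour 1: 8, hour 2: 4, hour 3: 8, hour 4: 7, hour 5: 7, hour 6: 7, hour 7: 4, hour 8: 2, hour 9: 2, hour 10: 0, hour 11: 0.
Peak is 8.

8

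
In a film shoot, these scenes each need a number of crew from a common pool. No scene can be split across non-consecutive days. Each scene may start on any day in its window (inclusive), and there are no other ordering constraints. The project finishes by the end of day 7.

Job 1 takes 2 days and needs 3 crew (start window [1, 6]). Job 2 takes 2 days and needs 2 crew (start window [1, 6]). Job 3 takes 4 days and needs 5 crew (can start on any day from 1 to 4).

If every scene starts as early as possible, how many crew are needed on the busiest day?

10

Early-start schedule: Job 1@1, Job 2@1, Job 3@1.
Load per day: day 1: 10, day 2: 10, day 3: 5, day 4: 5, day 5: 0, day 6: 0, day 7: 0.
Peak is 10.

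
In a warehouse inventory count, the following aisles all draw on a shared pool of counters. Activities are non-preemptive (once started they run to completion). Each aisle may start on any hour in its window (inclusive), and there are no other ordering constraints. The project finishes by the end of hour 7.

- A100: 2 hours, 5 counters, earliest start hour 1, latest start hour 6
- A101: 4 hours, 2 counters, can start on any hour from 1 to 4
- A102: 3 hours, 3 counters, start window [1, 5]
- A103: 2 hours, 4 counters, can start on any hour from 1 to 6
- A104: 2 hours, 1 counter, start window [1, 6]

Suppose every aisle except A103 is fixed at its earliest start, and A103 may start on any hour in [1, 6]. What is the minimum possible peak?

A103@1: h1:15  h2:15  h3:5  h4:2  h5:0  h6:0  h7:0 → peak 15
A103@2: h1:11  h2:15  h3:9  h4:2  h5:0  h6:0  h7:0 → peak 15
A103@3: h1:11  h2:11  h3:9  h4:6  h5:0  h6:0  h7:0 → peak 11
A103@4: h1:11  h2:11  h3:5  h4:6  h5:4  h6:0  h7:0 → peak 11
A103@5: h1:11  h2:11  h3:5  h4:2  h5:4  h6:4  h7:0 → peak 11
A103@6: h1:11  h2:11  h3:5  h4:2  h5:0  h6:4  h7:4 → peak 11
Best is A103@3, peak 11.

11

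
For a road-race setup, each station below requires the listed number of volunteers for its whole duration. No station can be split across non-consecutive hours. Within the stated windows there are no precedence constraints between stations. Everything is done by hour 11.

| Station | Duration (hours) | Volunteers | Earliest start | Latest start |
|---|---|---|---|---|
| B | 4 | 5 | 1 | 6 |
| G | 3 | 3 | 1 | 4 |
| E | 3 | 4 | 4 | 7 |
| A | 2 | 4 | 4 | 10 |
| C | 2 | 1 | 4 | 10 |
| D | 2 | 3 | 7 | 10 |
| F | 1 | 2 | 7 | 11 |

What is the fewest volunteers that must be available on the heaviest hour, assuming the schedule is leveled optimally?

Early-start (B@1, G@1, E@4, A@4, C@4, D@7, F@7) gives peak 14: h1:8  h2:8  h3:8  h4:14  h5:9  h6:4  h7:5  h8:3  h9:0  h10:0  h11:0.
Shift E→5, A→5, C→7, F→8.
Schedule B@1, G@1, E@5, A@5, C@7, D@7, F@8: h1:8  h2:8  h3:8  h4:5  h5:8  h6:8  h7:8  h8:6  h9:0  h10:0  h11:0 — peak 8.

8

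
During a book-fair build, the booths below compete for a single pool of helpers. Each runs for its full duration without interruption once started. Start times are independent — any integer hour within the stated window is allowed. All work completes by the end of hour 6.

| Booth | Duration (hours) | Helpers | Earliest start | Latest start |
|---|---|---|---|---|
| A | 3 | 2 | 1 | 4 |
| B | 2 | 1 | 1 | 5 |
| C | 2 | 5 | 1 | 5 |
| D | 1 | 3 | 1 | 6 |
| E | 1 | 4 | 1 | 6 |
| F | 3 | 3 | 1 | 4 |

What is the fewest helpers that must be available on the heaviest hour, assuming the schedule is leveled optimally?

Early-start (A@1, B@1, C@1, D@1, E@1, F@1) gives peak 18: h1:18  h2:11  h3:5  h4:0  h5:0  h6:0.
Shift B→2, C→5, D→4, F→2.
Schedule A@1, B@2, C@5, D@4, E@1, F@2: h1:6  h2:6  h3:6  h4:6  h5:5  h6:5 — peak 6.
Total helper-hours = 34 over 6 hours ⇒ peak ≥ ⌈34/6⌉ = 6, so 6 is optimal.

6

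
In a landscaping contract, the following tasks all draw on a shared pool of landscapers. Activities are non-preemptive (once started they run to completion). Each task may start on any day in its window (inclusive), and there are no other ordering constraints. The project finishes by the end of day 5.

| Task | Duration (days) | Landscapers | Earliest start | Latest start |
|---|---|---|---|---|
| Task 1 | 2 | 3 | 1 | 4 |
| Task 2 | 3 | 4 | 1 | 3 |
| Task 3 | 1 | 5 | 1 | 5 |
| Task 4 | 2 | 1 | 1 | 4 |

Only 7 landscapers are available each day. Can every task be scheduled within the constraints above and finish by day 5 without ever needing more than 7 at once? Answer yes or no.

Schedule Task 1@1, Task 2@1, Task 3@4, Task 4@3: d1:7  d2:7  d3:5  d4:6  d5:0 — peak 7 ≤ 7.

yes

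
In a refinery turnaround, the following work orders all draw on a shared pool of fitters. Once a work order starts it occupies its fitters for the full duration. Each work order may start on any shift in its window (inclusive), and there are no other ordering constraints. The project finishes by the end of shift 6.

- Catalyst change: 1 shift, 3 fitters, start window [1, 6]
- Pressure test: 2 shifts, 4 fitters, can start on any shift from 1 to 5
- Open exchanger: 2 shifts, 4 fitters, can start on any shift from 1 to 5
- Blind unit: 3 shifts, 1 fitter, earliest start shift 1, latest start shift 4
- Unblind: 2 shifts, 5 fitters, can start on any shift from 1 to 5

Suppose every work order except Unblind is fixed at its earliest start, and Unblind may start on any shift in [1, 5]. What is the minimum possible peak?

12

Unblind@1: s1:17  s2:14  s3:1  s4:0  s5:0  s6:0 → peak 17
Unblind@2: s1:12  s2:14  s3:6  s4:0  s5:0  s6:0 → peak 14
Unblind@3: s1:12  s2:9  s3:6  s4:5  s5:0  s6:0 → peak 12
Unblind@4: s1:12  s2:9  s3:1  s4:5  s5:5  s6:0 → peak 12
Unblind@5: s1:12  s2:9  s3:1  s4:0  s5:5  s6:5 → peak 12
Best is Unblind@3, peak 12.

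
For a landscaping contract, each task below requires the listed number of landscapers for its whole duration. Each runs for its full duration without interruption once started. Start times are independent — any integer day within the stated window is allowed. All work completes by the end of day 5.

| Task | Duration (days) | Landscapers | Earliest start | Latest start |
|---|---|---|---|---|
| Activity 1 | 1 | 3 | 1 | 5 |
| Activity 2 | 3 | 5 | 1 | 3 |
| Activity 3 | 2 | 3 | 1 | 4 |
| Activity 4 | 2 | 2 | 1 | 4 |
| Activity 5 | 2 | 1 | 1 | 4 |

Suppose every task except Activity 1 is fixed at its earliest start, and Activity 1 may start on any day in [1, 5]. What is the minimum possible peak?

11

Activity 1@1: d1:14  d2:11  d3:5  d4:0  d5:0 → peak 14
Activity 1@2: d1:11  d2:14  d3:5  d4:0  d5:0 → peak 14
Activity 1@3: d1:11  d2:11  d3:8  d4:0  d5:0 → peak 11
Activity 1@4: d1:11  d2:11  d3:5  d4:3  d5:0 → peak 11
Activity 1@5: d1:11  d2:11  d3:5  d4:0  d5:3 → peak 11
Best is Activity 1@3, peak 11.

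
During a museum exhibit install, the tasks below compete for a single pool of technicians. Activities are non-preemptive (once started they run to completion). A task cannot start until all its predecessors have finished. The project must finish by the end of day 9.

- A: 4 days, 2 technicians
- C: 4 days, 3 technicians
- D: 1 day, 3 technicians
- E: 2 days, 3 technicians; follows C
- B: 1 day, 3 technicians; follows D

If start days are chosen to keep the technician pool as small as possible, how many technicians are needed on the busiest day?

Early-start (A@1, C@1, D@1, E@5, B@2) gives peak 8: d1:8  d2:8  d3:5  d4:5  d5:3  d6:3  d7:0  d8:0  d9:0.
Shift D→5, E→6, B→8.
Schedule A@1, C@1, D@5, E@6, B@8: d1:5  d2:5  d3:5  d4:5  d5:3  d6:3  d7:3  d8:3  d9:0 — peak 5.

5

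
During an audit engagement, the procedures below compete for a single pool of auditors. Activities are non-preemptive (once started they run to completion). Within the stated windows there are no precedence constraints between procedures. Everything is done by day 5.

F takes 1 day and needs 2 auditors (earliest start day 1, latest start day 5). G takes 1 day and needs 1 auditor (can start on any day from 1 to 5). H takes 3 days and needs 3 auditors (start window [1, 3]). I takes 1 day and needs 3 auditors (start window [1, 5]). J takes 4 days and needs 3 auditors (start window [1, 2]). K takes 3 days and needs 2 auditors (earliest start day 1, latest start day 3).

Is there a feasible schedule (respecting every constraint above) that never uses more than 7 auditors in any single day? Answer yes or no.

no

The minimum achievable peak is 8; 7 < 8, so no feasible schedule stays within the cap.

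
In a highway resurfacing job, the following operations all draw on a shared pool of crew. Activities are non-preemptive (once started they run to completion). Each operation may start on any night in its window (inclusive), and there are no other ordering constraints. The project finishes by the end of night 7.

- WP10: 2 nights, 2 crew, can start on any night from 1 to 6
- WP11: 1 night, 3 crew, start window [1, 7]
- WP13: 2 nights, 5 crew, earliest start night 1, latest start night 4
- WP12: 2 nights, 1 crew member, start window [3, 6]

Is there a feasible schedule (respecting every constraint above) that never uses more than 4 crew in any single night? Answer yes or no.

no

The minimum achievable peak is 5; 4 < 5, so no feasible schedule stays within the cap.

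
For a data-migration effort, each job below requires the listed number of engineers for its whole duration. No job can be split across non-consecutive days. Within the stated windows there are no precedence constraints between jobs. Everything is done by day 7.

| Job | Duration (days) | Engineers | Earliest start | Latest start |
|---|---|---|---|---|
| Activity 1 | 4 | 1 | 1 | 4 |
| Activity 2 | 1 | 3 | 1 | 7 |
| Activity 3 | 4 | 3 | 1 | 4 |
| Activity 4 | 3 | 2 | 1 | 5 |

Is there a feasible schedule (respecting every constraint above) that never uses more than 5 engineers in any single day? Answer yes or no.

yes

Schedule Activity 1@1, Activity 2@1, Activity 3@2, Activity 4@5: d1:4  d2:4  d3:4  d4:4  d5:5  d6:2  d7:2 — peak 5 ≤ 5.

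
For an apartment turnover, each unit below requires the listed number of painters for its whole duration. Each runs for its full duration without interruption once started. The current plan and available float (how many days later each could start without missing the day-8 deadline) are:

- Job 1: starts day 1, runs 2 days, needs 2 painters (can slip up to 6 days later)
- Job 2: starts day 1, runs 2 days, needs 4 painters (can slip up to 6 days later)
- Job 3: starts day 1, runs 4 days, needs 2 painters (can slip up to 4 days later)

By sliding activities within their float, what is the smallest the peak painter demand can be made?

Early-start (Job 1@1, Job 2@1, Job 3@1) gives peak 8: d1:8  d2:8  d3:2  d4:2  d5:0  d6:0  d7:0  d8:0.
Shift Job 2→3, Job 3→5.
Schedule Job 1@1, Job 2@3, Job 3@5: d1:2  d2:2  d3:4  d4:4  d5:2  d6:2  d7:2  d8:2 — peak 4.

4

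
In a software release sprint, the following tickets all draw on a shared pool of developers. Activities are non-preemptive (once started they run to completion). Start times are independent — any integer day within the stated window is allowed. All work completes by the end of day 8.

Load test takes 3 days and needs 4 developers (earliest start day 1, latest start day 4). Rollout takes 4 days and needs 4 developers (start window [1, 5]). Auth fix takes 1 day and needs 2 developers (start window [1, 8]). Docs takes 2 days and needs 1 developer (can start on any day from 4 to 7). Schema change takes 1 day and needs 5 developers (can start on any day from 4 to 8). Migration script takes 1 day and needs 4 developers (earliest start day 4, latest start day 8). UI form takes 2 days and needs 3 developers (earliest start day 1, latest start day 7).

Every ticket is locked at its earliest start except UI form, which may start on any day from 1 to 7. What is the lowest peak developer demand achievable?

UI form@1: d1:13  d2:11  d3:8  d4:14  d5:1  d6:0  d7:0  d8:0 → peak 14
UI form@2: d1:10  d2:11  d3:11  d4:14  d5:1  d6:0  d7:0  d8:0 → peak 14
UI form@3: d1:10  d2:8  d3:11  d4:17  d5:1  d6:0  d7:0  d8:0 → peak 17
UI form@4: d1:10  d2:8  d3:8  d4:17  d5:4  d6:0  d7:0  d8:0 → peak 17
UI form@5: d1:10  d2:8  d3:8  d4:14  d5:4  d6:3  d7:0  d8:0 → peak 14
UI form@6: d1:10  d2:8  d3:8  d4:14  d5:1  d6:3  d7:3  d8:0 → peak 14
UI form@7: d1:10  d2:8  d3:8  d4:14  d5:1  d6:0  d7:3  d8:3 → peak 14
Best is UI form@1, peak 14.

14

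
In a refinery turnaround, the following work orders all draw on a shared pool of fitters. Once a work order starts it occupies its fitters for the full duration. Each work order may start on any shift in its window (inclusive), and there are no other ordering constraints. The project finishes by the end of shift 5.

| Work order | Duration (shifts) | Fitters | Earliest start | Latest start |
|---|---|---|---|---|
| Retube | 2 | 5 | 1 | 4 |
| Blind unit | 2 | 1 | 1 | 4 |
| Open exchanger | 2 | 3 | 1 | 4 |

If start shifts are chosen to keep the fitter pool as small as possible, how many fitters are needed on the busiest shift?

5

Early-start (Retube@1, Blind unit@1, Open exchanger@1) gives peak 9: s1:9  s2:9  s3:0  s4:0  s5:0.
Shift Blind unit→3, Open exchanger→3.
Schedule Retube@1, Blind unit@3, Open exchanger@3: s1:5  s2:5  s3:4  s4:4  s5:0 — peak 5.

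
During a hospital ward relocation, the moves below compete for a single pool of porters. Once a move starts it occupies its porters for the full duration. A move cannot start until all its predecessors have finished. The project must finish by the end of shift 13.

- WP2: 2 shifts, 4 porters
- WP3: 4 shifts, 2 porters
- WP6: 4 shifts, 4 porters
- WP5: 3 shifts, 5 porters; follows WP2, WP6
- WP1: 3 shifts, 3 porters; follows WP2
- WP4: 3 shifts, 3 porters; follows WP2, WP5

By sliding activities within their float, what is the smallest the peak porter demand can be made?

6

Early-start (WP2@1, WP3@1, WP6@1, WP5@5, WP1@3, WP4@8) gives peak 10: s1:10  s2:10  s3:9  s4:9  s5:8  s6:5  s7:5  s8:3  s9:3  s10:3  s11:0  s12:0  s13:0.
Shift WP6→3, WP5→7, WP1→10, WP4→10.
Schedule WP2@1, WP3@1, WP6@3, WP5@7, WP1@10, WP4@10: s1:6  s2:6  s3:6  s4:6  s5:4  s6:4  s7:5  s8:5  s9:5  s10:6  s11:6  s12:6  s13:0 — peak 6.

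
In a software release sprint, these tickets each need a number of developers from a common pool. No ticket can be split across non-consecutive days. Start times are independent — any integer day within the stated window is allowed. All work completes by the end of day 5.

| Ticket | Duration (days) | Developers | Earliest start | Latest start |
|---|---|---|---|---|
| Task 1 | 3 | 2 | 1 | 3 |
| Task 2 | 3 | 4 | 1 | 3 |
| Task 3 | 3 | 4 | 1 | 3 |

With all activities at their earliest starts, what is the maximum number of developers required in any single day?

Early-start schedule: Task 1@1, Task 2@1, Task 3@1.
Load per day: day 1: 10, day 2: 10, day 3: 10, day 4: 0, day 5: 0.
Peak is 10.

10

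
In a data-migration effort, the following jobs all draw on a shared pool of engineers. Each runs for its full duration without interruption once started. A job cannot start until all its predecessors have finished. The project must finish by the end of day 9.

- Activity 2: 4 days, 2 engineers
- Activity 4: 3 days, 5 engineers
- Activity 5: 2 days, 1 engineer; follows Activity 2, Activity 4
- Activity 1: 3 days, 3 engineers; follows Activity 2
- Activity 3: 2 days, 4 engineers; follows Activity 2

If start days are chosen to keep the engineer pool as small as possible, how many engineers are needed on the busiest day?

Early-start (Activity 2@1, Activity 4@1, Activity 5@5, Activity 1@5, Activity 3@5) gives peak 8: d1:7  d2:7  d3:7  d4:2  d5:8  d6:8  d7:3  d8:0  d9:0.
Shift Activity 3→7.
Schedule Activity 2@1, Activity 4@1, Activity 5@5, Activity 1@5, Activity 3@7: d1:7  d2:7  d3:7  d4:2  d5:4  d6:4  d7:7  d8:4  d9:0 — peak 7.

7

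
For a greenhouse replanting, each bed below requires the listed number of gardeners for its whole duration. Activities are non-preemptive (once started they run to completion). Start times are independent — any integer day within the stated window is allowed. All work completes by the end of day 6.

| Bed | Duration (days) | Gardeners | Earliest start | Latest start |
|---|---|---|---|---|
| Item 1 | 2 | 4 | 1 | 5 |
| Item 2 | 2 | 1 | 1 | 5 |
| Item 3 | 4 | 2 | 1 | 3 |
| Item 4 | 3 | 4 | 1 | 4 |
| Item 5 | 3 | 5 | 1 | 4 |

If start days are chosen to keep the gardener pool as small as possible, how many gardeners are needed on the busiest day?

8

Early-start (Item 1@1, Item 2@1, Item 3@1, Item 4@1, Item 5@1) gives peak 16: d1:16  d2:16  d3:11  d4:2  d5:0  d6:0.
Shift Item 2→3, Item 3→3, Item 5→4.
Schedule Item 1@1, Item 2@3, Item 3@3, Item 4@1, Item 5@4: d1:8  d2:8  d3:7  d4:8  d5:7  d6:7 — peak 8.
Total gardener-days = 45 over 6 days ⇒ peak ≥ ⌈45/6⌉ = 8, so 8 is optimal.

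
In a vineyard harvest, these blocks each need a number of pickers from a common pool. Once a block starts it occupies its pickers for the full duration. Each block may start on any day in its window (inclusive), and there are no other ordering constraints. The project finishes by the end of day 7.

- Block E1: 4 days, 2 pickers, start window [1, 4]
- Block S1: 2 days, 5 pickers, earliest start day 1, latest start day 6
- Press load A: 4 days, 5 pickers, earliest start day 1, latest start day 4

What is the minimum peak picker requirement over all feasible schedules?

7

Early-start (Block E1@1, Block S1@1, Press load A@1) gives peak 12: d1:12  d2:12  d3:7  d4:7  d5:0  d6:0  d7:0.
Shift Press load A→3.
Schedule Block E1@1, Block S1@1, Press load A@3: d1:7  d2:7  d3:7  d4:7  d5:5  d6:5  d7:0 — peak 7.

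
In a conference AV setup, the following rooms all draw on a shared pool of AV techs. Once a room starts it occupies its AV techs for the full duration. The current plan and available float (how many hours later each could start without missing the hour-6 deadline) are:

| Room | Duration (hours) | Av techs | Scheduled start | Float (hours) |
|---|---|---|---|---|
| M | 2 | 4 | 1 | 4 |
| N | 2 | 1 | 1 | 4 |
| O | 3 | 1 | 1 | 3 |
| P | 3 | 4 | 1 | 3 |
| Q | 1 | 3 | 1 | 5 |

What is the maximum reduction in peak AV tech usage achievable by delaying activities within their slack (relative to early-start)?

8

Early-start peak: h1:13  h2:10  h3:5  h4:0  h5:0  h6:0 ⇒ 13.
Leveled (M@1, N@1, O@3, P@3, Q@6): h1:5  h2:5  h3:5  h4:5  h5:5  h6:3 ⇒ 5.
Reduction 13 − 5 = 8.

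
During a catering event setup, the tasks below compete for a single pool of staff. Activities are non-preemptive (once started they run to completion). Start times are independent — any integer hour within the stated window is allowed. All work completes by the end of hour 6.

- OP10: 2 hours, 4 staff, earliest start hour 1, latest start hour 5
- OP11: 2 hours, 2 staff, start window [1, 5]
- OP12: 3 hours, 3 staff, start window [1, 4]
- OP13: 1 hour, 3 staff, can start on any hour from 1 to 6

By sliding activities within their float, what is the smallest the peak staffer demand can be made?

Early-start (OP10@1, OP11@1, OP12@1, OP13@1) gives peak 12: h1:12  h2:9  h3:3  h4:0  h5:0  h6:0.
Shift OP11→3, OP12→3, OP13→6.
Schedule OP10@1, OP11@3, OP12@3, OP13@6: h1:4  h2:4  h3:5  h4:5  h5:3  h6:3 — peak 5.

5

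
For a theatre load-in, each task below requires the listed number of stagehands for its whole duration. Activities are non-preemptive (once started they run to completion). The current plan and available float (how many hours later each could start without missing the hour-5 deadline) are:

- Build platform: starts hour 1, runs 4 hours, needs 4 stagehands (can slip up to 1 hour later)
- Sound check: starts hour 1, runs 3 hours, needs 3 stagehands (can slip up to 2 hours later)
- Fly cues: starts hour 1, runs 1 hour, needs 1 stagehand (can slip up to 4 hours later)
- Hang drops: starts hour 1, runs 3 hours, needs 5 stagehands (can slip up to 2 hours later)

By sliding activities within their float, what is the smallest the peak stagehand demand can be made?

Early-start (Build platform@1, Sound check@1, Fly cues@1, Hang drops@1) gives peak 13: h1:13  h2:12  h3:12  h4:4  h5:0.
Shift Hang drops→2.
Schedule Build platform@1, Sound check@1, Fly cues@1, Hang drops@2: h1:8  h2:12  h3:12  h4:9  h5:0 — peak 12.

12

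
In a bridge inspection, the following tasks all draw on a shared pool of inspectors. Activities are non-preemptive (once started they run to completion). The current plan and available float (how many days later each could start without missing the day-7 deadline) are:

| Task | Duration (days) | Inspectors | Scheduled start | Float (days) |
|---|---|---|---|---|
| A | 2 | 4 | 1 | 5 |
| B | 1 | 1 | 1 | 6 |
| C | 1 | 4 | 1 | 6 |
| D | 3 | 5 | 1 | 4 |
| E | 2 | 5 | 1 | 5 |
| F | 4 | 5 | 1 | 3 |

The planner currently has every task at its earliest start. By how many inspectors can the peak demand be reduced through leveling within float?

14

Early-start peak: d1:24  d2:19  d3:10  d4:5  d5:0  d6:0  d7:0 ⇒ 24.
Leveled (A@1, B@1, C@1, D@2, E@5, F@3): d1:9  d2:9  d3:10  d4:10  d5:10  d6:10  d7:0 ⇒ 10.
Reduction 24 − 10 = 14.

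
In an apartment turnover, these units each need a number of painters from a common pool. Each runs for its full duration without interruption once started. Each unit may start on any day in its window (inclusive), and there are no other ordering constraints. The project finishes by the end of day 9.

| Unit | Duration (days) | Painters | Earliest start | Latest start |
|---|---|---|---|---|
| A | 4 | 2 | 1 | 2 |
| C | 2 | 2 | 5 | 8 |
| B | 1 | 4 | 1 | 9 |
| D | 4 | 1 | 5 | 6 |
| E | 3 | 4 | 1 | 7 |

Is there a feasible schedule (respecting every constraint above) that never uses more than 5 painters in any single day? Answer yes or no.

Schedule A@2, C@5, B@1, D@5, E@7: d1:4  d2:2  d3:2  d4:2  d5:5  d6:3  d7:5  d8:5  d9:4 — peak 5 ≤ 5.

yes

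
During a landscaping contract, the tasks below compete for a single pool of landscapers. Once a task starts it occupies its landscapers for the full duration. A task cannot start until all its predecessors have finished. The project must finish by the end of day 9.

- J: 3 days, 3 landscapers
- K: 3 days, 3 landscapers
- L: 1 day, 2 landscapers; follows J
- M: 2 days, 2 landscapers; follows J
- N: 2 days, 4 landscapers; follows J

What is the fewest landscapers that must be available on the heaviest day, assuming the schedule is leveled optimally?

5

Early-start (J@1, K@1, L@4, M@4, N@4) gives peak 8: d1:6  d2:6  d3:6  d4:8  d5:6  d6:0  d7:0  d8:0  d9:0.
Shift K→4, M→5, N→7.
Schedule J@1, K@4, L@4, M@5, N@7: d1:3  d2:3  d3:3  d4:5  d5:5  d6:5  d7:4  d8:4  d9:0 — peak 5.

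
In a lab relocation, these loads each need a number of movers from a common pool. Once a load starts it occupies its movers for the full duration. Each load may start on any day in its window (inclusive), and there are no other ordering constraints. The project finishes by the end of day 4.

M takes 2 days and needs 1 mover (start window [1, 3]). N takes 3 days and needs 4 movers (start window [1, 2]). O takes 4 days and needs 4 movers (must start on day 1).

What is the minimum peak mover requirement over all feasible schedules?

9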